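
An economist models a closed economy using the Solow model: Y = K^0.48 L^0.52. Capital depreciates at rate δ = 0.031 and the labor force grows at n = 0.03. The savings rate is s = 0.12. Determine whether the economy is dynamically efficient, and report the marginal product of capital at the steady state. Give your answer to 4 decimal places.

Break-even investment rate: n + δ = 0.03 + 0.031 = 0.061.
Steady-state k*: s·k^0.48 = 0.061·k gives k* = (0.12/0.061)^(1/0.52) ≈ 3.6737.
MPK = 0.48·3.6737^(-0.52) ≈ 0.2440.
MPK > n+δ = 0.061, so the economy is dynamically efficient (under-saving).

dynamically efficient; MPK ≈ 0.2440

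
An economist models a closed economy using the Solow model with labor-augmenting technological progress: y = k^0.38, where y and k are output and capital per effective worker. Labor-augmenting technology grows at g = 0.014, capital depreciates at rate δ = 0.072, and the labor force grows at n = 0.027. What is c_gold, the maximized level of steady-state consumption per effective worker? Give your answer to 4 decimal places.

The effective depreciation rate is n + g + δ = 0.027 + 0.014 + 0.072 = 0.113.
At the golden rule the marginal product of capital equals n+g+δ: 0.38·k^(0.38−1) = 0.113. Solving, k_gold = (0.38/0.113)^(1/0.62) ≈ 7.0717.
y_gold = 7.0717^0.38 ≈ 2.1029.
c_gold = y_gold − (n+g+δ)·k_gold = 2.1029 − 0.113·7.0717 ≈ 1.3038.

c_gold ≈ 1.3038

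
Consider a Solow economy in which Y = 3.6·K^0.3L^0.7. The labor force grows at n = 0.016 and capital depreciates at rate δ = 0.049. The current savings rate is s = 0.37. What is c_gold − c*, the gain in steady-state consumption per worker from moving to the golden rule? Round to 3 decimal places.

Break-even investment rate: n + δ = 0.016 + 0.049 = 0.065.
Current steady state (s = 0.37): k* = (0.37·3.6/0.065)^(1/0.7) ≈ 74.7655, y* = 3.6·74.7655^0.3 ≈ 13.1345, c* = (1−0.37)·13.1345 ≈ 8.2747.
Setting f'(k) = n+δ gives 0.3·3.6·k^(0.3−1) = 0.065, hence k_gold = (0.3·3.6/0.065)^(1/0.7) ≈ 55.4098.
y_gold = 3.6·55.4098^0.3 ≈ 12.0054, c_gold = y_gold − 0.065·k_gold ≈ 8.4038.
Gain: Δc = 8.4038 − 8.2747 ≈ 0.1291.

Δc ≈ 0.129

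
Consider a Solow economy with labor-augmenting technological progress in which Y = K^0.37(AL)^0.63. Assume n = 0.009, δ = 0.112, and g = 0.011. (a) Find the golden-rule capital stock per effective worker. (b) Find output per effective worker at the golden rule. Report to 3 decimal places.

The effective depreciation rate is n + g + δ = 0.009 + 0.011 + 0.112 = 0.132.
Setting f'(k) = n+g+δ gives 0.37·k^(0.37−1) = 0.132, hence k_gold = (0.37/0.132)^(1/0.63) ≈ 5.1348.
y_gold = 5.1348^0.37 ≈ 1.8319.

(a) k_gold ≈ 5.135; (b) y_gold ≈ 1.832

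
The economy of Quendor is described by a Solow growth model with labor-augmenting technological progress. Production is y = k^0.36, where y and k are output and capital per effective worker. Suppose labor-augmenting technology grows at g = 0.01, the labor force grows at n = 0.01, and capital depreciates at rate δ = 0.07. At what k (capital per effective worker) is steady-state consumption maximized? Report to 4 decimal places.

Capital per effective worker breaks even when investment replaces (n + g + δ)·k; here n + g + δ = 0.09.
At the golden rule the marginal product of capital equals n+g+δ: 0.36·k^(0.36−1) = 0.09. Solving, k_gold = (0.36/0.09)^(1/0.64) ≈ 8.7241.

k_gold ≈ 8.7241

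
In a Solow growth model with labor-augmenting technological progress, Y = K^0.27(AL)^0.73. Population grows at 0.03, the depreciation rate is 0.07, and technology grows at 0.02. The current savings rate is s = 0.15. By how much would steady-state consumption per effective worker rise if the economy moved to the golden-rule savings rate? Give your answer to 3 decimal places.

Δc ≈ 0.062

n + g + δ = 0.03 + 0.02 + 0.07 = 0.12.
Current steady state (s = 0.15): k* = (0.15/0.12)^(1/0.73) ≈ 1.3575, y* = 1.3575^0.27 ≈ 1.0860, c* = (1−0.15)·1.0860 ≈ 0.9231.
Setting f'(k) = n+g+δ gives 0.27·k^(0.27−1) = 0.12, hence k_gold = (0.27/0.12)^(1/0.73) ≈ 3.0370.
y_gold = 3.0370^0.27 ≈ 1.3498, c_gold = y_gold − 0.12·k_gold ≈ 0.9853.
Gain: Δc = 0.9853 − 0.9231 ≈ 0.0622.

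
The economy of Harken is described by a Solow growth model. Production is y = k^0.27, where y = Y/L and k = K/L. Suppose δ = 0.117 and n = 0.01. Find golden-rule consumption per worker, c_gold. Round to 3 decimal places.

The effective depreciation rate is n + δ = 0.01 + 0.117 = 0.127.
Maximizing c = f(k) − (n+δ)·k gives f'(k) = n+δ, i.e. 0.27·k^(0.27−1) = 0.127, so k_gold = (0.27/0.127)^(1/0.73) ≈ 2.8100.
y_gold = 2.8100^0.27 ≈ 1.3218.
c_gold = y_gold − (n+δ)·k_gold = 1.3218 − 0.127·2.8100 ≈ 0.9649.

c_gold ≈ 0.965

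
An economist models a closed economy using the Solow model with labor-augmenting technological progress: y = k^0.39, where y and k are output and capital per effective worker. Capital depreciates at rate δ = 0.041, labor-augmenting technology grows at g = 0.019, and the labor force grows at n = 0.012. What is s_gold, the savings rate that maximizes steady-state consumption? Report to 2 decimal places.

s_gold = 0.39

The effective depreciation rate is n + g + δ = 0.012 + 0.019 + 0.041 = 0.072.
At the golden rule MPK = n+g+δ, and in any Cobb-Douglas steady state s = (n+g+δ)·k/y = MPK·k/y = capital's share 0.39.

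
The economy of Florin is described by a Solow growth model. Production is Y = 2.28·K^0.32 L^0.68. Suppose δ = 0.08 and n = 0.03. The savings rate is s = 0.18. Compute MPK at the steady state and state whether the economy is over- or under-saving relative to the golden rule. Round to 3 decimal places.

Capital per worker breaks even when investment replaces (n + δ)·k; here n + δ = 0.11.
Steady-state k*: s·A·k^0.32 = 0.11·k gives k* = (0.18·2.28/0.11)^(1/0.68) ≈ 6.9327.
MPK = 0.32·2.28·6.9327^(-0.68) ≈ 0.1956.
MPK > n+δ = 0.11, so the economy is dynamically efficient (under-saving).

under-saving; MPK ≈ 0.196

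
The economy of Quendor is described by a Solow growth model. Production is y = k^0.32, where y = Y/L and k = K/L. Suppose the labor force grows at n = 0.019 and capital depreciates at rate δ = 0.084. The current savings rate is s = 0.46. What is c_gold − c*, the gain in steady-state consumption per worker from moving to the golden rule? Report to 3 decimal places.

The effective depreciation rate is n + δ = 0.019 + 0.084 = 0.103.
Current steady state (s = 0.46): k* = (0.46/0.103)^(1/0.68) ≈ 9.0316, y* = 9.0316^0.32 ≈ 2.0223, c* = (1−0.46)·2.0223 ≈ 1.0920.
Golden rule sets MPK = n+δ: 0.32·k^(0.32−1) = 0.103, so k_gold = (0.32/0.103)^(1/0.68) ≈ 5.2965.
y_gold = 5.2965^0.32 ≈ 1.7048, c_gold = y_gold − 0.103·k_gold ≈ 1.1593.
Gain: Δc = 1.1593 − 1.0920 ≈ 0.0672.

Δc ≈ 0.067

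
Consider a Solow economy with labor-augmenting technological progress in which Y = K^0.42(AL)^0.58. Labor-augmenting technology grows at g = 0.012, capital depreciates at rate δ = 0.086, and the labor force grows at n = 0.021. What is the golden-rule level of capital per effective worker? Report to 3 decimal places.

k_gold ≈ 8.797

n + g + δ = 0.021 + 0.012 + 0.086 = 0.119.
Golden rule sets MPK = n+g+δ: 0.42·k^(0.42−1) = 0.119, so k_gold = (0.42/0.119)^(1/0.58) ≈ 8.7966.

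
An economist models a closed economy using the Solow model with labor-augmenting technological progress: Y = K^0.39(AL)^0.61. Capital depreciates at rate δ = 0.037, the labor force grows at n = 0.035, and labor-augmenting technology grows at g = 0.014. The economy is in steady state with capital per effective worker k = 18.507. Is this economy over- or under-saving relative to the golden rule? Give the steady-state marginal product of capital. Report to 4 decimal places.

Capital per effective worker breaks even when investment replaces (n + g + δ)·k; here n + g + δ = 0.086.
MPK = 0.39·k^(0.39−1) = 0.39·18.507^(-0.61) ≈ 0.0658.
MPK < 0.086, so the economy is dynamically inefficient (over-saving).

over-saving; MPK ≈ 0.0658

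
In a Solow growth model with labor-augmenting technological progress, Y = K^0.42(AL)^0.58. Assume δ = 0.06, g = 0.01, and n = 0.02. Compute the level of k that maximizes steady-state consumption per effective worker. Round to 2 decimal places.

k_gold ≈ 14.24

The effective depreciation rate is n + g + δ = 0.02 + 0.01 + 0.06 = 0.09.
Golden rule sets MPK = n+g+δ: 0.42·k^(0.42−1) = 0.09, so k_gold = (0.42/0.09)^(1/0.58) ≈ 14.2384.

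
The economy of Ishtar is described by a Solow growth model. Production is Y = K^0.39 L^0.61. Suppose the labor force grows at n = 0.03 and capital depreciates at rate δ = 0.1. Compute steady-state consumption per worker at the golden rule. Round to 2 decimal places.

The effective depreciation rate is n + δ = 0.03 + 0.1 = 0.13.
Setting f'(k) = n+δ gives 0.39·k^(0.39−1) = 0.13, hence k_gold = (0.39/0.13)^(1/0.61) ≈ 6.0557.
y_gold = 6.0557^0.39 ≈ 2.0186.
c_gold = y_gold − (n+δ)·k_gold = 2.0186 − 0.13·6.0557 ≈ 1.2313.

c_gold ≈ 1.23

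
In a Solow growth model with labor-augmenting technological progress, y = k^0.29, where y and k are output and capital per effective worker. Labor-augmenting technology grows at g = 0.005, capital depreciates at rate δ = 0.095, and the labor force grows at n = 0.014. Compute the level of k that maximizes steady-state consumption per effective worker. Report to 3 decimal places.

n + g + δ = 0.014 + 0.005 + 0.095 = 0.114.
Setting f'(k) = n+g+δ gives 0.29·k^(0.29−1) = 0.114, hence k_gold = (0.29/0.114)^(1/0.71) ≈ 3.7249.

k_gold ≈ 3.725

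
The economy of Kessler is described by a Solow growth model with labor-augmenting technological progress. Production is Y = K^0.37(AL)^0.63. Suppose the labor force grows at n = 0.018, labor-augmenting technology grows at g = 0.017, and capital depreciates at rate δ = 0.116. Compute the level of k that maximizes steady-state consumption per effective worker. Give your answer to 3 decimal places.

k_gold ≈ 4.148

Capital per effective worker breaks even when investment replaces (n + g + δ)·k; here n + g + δ = 0.151.
Maximizing c = f(k) − (n+g+δ)·k gives f'(k) = n+g+δ, i.e. 0.37·k^(0.37−1) = 0.151, so k_gold = (0.37/0.151)^(1/0.63) ≈ 4.1478.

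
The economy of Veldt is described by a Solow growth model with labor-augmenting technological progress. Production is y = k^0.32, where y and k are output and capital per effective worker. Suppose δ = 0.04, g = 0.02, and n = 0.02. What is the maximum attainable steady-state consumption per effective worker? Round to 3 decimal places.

n + g + δ = 0.02 + 0.02 + 0.04 = 0.08.
Setting f'(k) = n+g+δ gives 0.32·k^(0.32−1) = 0.08, hence k_gold = (0.32/0.08)^(1/0.68) ≈ 7.6804.
y_gold = 7.6804^0.32 ≈ 1.9201.
c_gold = y_gold − (n+g+δ)·k_gold = 1.9201 − 0.08·7.6804 ≈ 1.3057.

c_gold ≈ 1.306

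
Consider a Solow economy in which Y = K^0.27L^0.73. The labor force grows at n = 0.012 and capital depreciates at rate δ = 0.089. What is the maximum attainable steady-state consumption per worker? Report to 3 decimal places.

c_gold ≈ 1.050

Capital per worker breaks even when investment replaces (n + δ)·k; here n + δ = 0.101.
Setting f'(k) = n+δ gives 0.27·k^(0.27−1) = 0.101, hence k_gold = (0.27/0.101)^(1/0.73) ≈ 3.8458.
y_gold = 3.8458^0.27 ≈ 1.4386.
c_gold = y_gold − (n+δ)·k_gold = 1.4386 − 0.101·3.8458 ≈ 1.0502.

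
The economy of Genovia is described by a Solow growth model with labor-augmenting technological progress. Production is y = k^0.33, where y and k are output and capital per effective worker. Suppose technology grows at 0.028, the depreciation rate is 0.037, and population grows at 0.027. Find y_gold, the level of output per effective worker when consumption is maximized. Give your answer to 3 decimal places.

Capital per effective worker breaks even when investment replaces (n + g + δ)·k; here n + g + δ = 0.092.
Setting f'(k) = n+g+δ gives 0.33·k^(0.33−1) = 0.092, hence k_gold = (0.33/0.092)^(1/0.67) ≈ 6.7290.
Output: y_gold = k_gold^0.33 = 6.7290^0.33 ≈ 1.8760.

y_gold ≈ 1.876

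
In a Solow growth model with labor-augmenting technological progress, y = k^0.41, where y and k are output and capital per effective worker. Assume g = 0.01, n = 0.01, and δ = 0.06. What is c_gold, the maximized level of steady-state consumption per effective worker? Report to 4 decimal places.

c_gold ≈ 1.8367

Capital per effective worker breaks even when investment replaces (n + g + δ)·k; here n + g + δ = 0.08.
At the golden rule the marginal product of capital equals n+g+δ: 0.41·k^(0.41−1) = 0.08. Solving, k_gold = (0.41/0.08)^(1/0.59) ≈ 15.9541.
y_gold = 15.9541^0.41 ≈ 3.1130.
c_gold = y_gold − (n+g+δ)·k_gold = 3.1130 − 0.08·15.9541 ≈ 1.8367.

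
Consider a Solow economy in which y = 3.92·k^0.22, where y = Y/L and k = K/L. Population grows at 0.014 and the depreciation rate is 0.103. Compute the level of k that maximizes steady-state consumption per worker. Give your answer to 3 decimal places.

k_gold ≈ 12.948

Break-even investment rate: n + δ = 0.014 + 0.103 = 0.117.
Golden rule sets MPK = n+δ: 0.22·3.92·k^(0.22−1) = 0.117, so k_gold = (0.22·3.92/0.117)^(1/0.78) ≈ 12.9482.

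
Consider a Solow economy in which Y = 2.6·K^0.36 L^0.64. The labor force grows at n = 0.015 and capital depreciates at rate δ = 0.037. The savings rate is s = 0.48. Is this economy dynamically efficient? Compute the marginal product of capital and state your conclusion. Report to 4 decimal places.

n + δ = 0.015 + 0.037 = 0.052.
Steady-state k*: s·A·k^0.36 = 0.052·k gives k* = (0.48·2.6/0.052)^(1/0.64) ≈ 143.4102.
MPK = 0.36·2.6·143.4102^(-0.64) ≈ 0.0390.
MPK < n+δ = 0.052, so the economy is dynamically inefficient (over-saving).

dynamically inefficient; MPK ≈ 0.0390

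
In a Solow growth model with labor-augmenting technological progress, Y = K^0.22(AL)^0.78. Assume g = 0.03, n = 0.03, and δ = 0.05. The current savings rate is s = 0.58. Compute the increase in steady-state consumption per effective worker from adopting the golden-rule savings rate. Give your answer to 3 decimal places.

Break-even investment rate: n + g + δ = 0.03 + 0.03 + 0.05 = 0.11.
Current steady state (s = 0.58): k* = (0.58/0.11)^(1/0.78) ≈ 8.4273, y* = 8.4273^0.22 ≈ 1.5983, c* = (1−0.58)·1.5983 ≈ 0.6713.
Maximizing c = f(k) − (n+g+δ)·k gives f'(k) = n+g+δ, i.e. 0.22·k^(0.22−1) = 0.11, so k_gold = (0.22/0.11)^(1/0.78) ≈ 2.4318.
y_gold = 2.4318^0.22 ≈ 1.2159, c_gold = y_gold − 0.11·k_gold ≈ 0.9484.
Gain: Δc = 0.9484 − 0.6713 ≈ 0.2771.

Δc ≈ 0.277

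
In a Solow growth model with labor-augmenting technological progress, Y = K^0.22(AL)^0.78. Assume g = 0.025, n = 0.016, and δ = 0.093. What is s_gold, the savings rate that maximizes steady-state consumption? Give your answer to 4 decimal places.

Break-even investment rate: n + g + δ = 0.016 + 0.025 + 0.093 = 0.134.
At the golden rule MPK = n+g+δ, and in any Cobb-Douglas steady state s = (n+g+δ)·k/y = MPK·k/y = capital's share 0.22.

s_gold = 0.2200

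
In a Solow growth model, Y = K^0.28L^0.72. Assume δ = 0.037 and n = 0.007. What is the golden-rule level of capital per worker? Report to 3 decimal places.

The effective depreciation rate is n + δ = 0.007 + 0.037 = 0.044.
Setting f'(k) = n+δ gives 0.28·k^(0.28−1) = 0.044, hence k_gold = (0.28/0.044)^(1/0.72) ≈ 13.0695.

k_gold ≈ 13.069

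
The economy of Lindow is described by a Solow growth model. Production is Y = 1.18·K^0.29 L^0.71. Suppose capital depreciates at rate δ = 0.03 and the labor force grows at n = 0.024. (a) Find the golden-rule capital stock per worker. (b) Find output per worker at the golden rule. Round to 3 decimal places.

(a) k_gold ≈ 13.472; (b) y_gold ≈ 2.508

The effective depreciation rate is n + δ = 0.024 + 0.03 = 0.054.
Golden rule sets MPK = n+δ: 0.29·1.18·k^(0.29−1) = 0.054, so k_gold = (0.29·1.18/0.054)^(1/0.71) ≈ 13.4715.
y_gold = 1.18·13.4715^0.29 ≈ 2.5085.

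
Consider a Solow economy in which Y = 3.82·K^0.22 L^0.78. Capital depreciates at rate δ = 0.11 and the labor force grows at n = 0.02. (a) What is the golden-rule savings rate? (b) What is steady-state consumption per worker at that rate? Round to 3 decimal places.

(a) s_gold = 0.220; (b) c_gold ≈ 5.044

The effective depreciation rate is n + δ = 0.02 + 0.11 = 0.13.
For Cobb-Douglas, s_gold equals capital's share: s_gold = 0.22.
Golden rule sets MPK = n+δ: 0.22·3.82·k^(0.22−1) = 0.13, so k_gold = (0.22·3.82/0.13)^(1/0.78) ≈ 10.9435.
y_gold = 3.82·10.9435^0.22 ≈ 6.4666; c_gold = (1−0.22)·y_gold ≈ 5.0440.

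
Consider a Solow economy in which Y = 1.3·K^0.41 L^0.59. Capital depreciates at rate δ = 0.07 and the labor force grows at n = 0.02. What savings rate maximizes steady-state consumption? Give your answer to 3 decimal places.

Capital per worker breaks even when investment replaces (n + δ)·k; here n + δ = 0.09.
At the golden rule MPK = n+δ, and in any Cobb-Douglas steady state s = (n+δ)·k/y = MPK·k/y = capital's share 0.41.

s_gold = 0.410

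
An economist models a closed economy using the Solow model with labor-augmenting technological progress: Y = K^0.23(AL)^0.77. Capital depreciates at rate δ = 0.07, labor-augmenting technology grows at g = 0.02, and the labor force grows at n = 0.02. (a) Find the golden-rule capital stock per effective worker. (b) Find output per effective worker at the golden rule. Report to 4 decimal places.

(a) k_gold ≈ 2.6063; (b) y_gold ≈ 1.2465

The effective depreciation rate is n + g + δ = 0.02 + 0.02 + 0.07 = 0.11.
Maximizing c = f(k) − (n+g+δ)·k gives f'(k) = n+g+δ, i.e. 0.23·k^(0.23−1) = 0.11, so k_gold = (0.23/0.11)^(1/0.77) ≈ 2.6063.
y_gold = 2.6063^0.23 ≈ 1.2465.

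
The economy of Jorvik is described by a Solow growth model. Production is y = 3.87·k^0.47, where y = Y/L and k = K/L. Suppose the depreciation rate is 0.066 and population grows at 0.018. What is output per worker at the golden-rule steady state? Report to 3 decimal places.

y_gold ≈ 59.163

The effective depreciation rate is n + δ = 0.018 + 0.066 = 0.084.
Maximizing c = f(k) − (n+δ)·k gives f'(k) = n+δ, i.e. 0.47·3.87·k^(0.47−1) = 0.084, so k_gold = (0.47·3.87/0.084)^(1/0.53) ≈ 331.0298.
Output: y_gold = 3.87·k_gold^0.47 = 3.87·331.0298^0.47 ≈ 59.1628.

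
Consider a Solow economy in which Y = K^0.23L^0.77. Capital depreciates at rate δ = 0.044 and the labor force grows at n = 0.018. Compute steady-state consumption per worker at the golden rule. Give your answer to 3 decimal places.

Break-even investment rate: n + δ = 0.018 + 0.044 = 0.062.
Golden rule sets MPK = n+δ: 0.23·k^(0.23−1) = 0.062, so k_gold = (0.23/0.062)^(1/0.77) ≈ 5.4878.
y_gold = 5.4878^0.23 ≈ 1.4793.
c_gold = y_gold − (n+δ)·k_gold = 1.4793 − 0.062·5.4878 ≈ 1.1391.

c_gold ≈ 1.139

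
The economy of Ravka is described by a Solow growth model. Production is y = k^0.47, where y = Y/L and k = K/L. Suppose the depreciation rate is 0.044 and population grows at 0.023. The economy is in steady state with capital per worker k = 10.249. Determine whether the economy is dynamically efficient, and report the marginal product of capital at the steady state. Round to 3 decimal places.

Capital per worker breaks even when investment replaces (n + δ)·k; here n + δ = 0.067.
MPK = 0.47·k^(0.47−1) = 0.47·10.249^(-0.53) ≈ 0.1369.
MPK > 0.067, so the economy is dynamically efficient (under-saving).

dynamically efficient; MPK ≈ 0.137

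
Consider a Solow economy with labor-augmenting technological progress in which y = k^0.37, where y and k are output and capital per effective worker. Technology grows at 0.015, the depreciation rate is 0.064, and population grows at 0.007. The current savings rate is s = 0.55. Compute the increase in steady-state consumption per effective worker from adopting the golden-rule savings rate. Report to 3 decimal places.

Capital per effective worker breaks even when investment replaces (n + g + δ)·k; here n + g + δ = 0.086.
Current steady state (s = 0.55): k* = (0.55/0.086)^(1/0.63) ≈ 19.0173, y* = 19.0173^0.37 ≈ 2.9736, c* = (1−0.55)·2.9736 ≈ 1.3381.
Maximizing c = f(k) − (n+g+δ)·k gives f'(k) = n+g+δ, i.e. 0.37·k^(0.37−1) = 0.086, so k_gold = (0.37/0.086)^(1/0.63) ≈ 10.1363.
y_gold = 10.1363^0.37 ≈ 2.3560, c_gold = y_gold − 0.086·k_gold ≈ 1.4843.
Gain: Δc = 1.4843 − 1.3381 ≈ 0.1462.

Δc ≈ 0.146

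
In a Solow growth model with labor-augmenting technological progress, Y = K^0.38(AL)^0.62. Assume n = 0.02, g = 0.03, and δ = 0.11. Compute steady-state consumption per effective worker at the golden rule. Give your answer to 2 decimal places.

Capital per effective worker breaks even when investment replaces (n + g + δ)·k; here n + g + δ = 0.16.
At the golden rule the marginal product of capital equals n+g+δ: 0.38·k^(0.38−1) = 0.16. Solving, k_gold = (0.38/0.16)^(1/0.62) ≈ 4.0356.
y_gold = 4.0356^0.38 ≈ 1.6992.
c_gold = y_gold − (n+g+δ)·k_gold = 1.6992 − 0.16·4.0356 ≈ 1.0535.

c_gold ≈ 1.05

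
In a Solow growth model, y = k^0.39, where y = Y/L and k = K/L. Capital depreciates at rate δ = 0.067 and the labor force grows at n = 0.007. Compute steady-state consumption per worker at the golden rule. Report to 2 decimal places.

Capital per worker breaks even when investment replaces (n + δ)·k; here n + δ = 0.074.
Maximizing c = f(k) − (n+δ)·k gives f'(k) = n+δ, i.e. 0.39·k^(0.39−1) = 0.074, so k_gold = (0.39/0.074)^(1/0.61) ≈ 15.2522.
y_gold = 15.2522^0.39 ≈ 2.8940.
c_gold = y_gold − (n+δ)·k_gold = 2.8940 − 0.074·15.2522 ≈ 1.7653.

c_gold ≈ 1.77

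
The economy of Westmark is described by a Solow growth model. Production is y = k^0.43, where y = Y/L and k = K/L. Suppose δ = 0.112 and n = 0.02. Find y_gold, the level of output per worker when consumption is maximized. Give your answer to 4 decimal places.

y_gold ≈ 2.4374

Capital per worker breaks even when investment replaces (n + δ)·k; here n + δ = 0.132.
Setting f'(k) = n+δ gives 0.43·k^(0.43−1) = 0.132, hence k_gold = (0.43/0.132)^(1/0.57) ≈ 7.9399.
Output: y_gold = k_gold^0.43 = 7.9399^0.43 ≈ 2.4374.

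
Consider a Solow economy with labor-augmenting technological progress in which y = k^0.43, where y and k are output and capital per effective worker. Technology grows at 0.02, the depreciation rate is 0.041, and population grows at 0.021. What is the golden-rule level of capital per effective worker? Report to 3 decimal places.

The effective depreciation rate is n + g + δ = 0.021 + 0.02 + 0.041 = 0.082.
At the golden rule the marginal product of capital equals n+g+δ: 0.43·k^(0.43−1) = 0.082. Solving, k_gold = (0.43/0.082)^(1/0.57) ≈ 18.3042.

k_gold ≈ 18.304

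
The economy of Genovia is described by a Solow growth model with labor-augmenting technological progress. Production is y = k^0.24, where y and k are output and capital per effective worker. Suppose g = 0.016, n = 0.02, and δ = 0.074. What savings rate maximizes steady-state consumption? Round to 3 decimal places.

n + g + δ = 0.02 + 0.016 + 0.074 = 0.11.
At the golden rule MPK = n+g+δ, and in any Cobb-Douglas steady state s = (n+g+δ)·k/y = MPK·k/y = capital's share 0.24.

s_gold = 0.240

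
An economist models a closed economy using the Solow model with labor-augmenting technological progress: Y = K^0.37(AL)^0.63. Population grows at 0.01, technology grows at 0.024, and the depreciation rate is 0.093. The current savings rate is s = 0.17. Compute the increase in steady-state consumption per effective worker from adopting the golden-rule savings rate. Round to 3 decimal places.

Capital per effective worker breaks even when investment replaces (n + g + δ)·k; here n + g + δ = 0.127.
Current steady state (s = 0.17): k* = (0.17/0.127)^(1/0.63) ≈ 1.5886, y* = 1.5886^0.37 ≈ 1.1868, c* = (1−0.17)·1.1868 ≈ 0.9850.
Maximizing c = f(k) − (n+g+δ)·k gives f'(k) = n+g+δ, i.e. 0.37·k^(0.37−1) = 0.127, so k_gold = (0.37/0.127)^(1/0.63) ≈ 5.4593.
y_gold = 5.4593^0.37 ≈ 1.8739, c_gold = y_gold − 0.127·k_gold ≈ 1.1805.
Gain: Δc = 1.1805 − 0.9850 ≈ 0.1955.

Δc ≈ 0.195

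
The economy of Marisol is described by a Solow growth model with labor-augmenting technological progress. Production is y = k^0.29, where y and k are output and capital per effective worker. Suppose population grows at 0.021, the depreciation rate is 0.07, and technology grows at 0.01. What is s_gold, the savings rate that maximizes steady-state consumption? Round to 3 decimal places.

Capital per effective worker breaks even when investment replaces (n + g + δ)·k; here n + g + δ = 0.101.
At the golden rule MPK = n+g+δ, and in any Cobb-Douglas steady state s = (n+g+δ)·k/y = MPK·k/y = capital's share 0.29.

s_gold = 0.290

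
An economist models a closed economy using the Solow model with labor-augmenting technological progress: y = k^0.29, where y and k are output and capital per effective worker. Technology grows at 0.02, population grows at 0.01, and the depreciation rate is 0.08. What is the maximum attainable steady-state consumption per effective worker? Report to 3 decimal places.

c_gold ≈ 1.055

n + g + δ = 0.01 + 0.02 + 0.08 = 0.11.
At the golden rule the marginal product of capital equals n+g+δ: 0.29·k^(0.29−1) = 0.11. Solving, k_gold = (0.29/0.11)^(1/0.71) ≈ 3.9171.
y_gold = 3.9171^0.29 ≈ 1.4858.
c_gold = y_gold − (n+g+δ)·k_gold = 1.4858 − 0.11·3.9171 ≈ 1.0549.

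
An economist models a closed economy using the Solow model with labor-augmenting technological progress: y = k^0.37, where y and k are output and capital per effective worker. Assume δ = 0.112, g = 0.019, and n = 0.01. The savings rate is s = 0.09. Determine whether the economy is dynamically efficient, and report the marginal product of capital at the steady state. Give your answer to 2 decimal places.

Break-even investment rate: n + g + δ = 0.01 + 0.019 + 0.112 = 0.141.
Steady-state k*: s·k^0.37 = 0.141·k gives k* = (0.09/0.141)^(1/0.63) ≈ 0.4904.
MPK = 0.37·0.4904^(-0.63) ≈ 0.5797.
MPK > n+g+δ = 0.141, so the economy is dynamically efficient (under-saving).

dynamically efficient; MPK ≈ 0.58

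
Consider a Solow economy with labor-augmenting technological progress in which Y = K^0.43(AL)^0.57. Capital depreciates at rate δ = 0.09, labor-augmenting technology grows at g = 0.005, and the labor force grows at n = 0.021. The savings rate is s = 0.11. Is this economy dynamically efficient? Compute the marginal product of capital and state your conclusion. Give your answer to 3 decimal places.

Capital per effective worker breaks even when investment replaces (n + g + δ)·k; here n + g + δ = 0.116.
Steady-state k*: s·k^0.43 = 0.116·k gives k* = (0.11/0.116)^(1/0.57) ≈ 0.9110.
MPK = 0.43·0.9110^(-0.57) ≈ 0.4535.
MPK > n+g+δ = 0.116, so the economy is dynamically efficient (under-saving).

dynamically efficient; MPK ≈ 0.453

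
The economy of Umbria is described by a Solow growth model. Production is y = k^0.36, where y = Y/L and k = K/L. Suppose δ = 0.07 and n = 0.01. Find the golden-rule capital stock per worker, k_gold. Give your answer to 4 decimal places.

k_gold ≈ 10.4868

The effective depreciation rate is n + δ = 0.01 + 0.07 = 0.08.
Golden rule sets MPK = n+δ: 0.36·k^(0.36−1) = 0.08, so k_gold = (0.36/0.08)^(1/0.64) ≈ 10.4868.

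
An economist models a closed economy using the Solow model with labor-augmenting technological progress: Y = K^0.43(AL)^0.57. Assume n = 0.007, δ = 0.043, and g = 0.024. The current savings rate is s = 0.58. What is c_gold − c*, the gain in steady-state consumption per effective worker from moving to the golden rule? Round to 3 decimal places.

Break-even investment rate: n + g + δ = 0.007 + 0.024 + 0.043 = 0.074.
Current steady state (s = 0.58): k* = (0.58/0.074)^(1/0.57) ≈ 37.0481, y* = 37.0481^0.43 ≈ 4.7268, c* = (1−0.58)·4.7268 ≈ 1.9853.
At the golden rule the marginal product of capital equals n+g+δ: 0.43·k^(0.43−1) = 0.074. Solving, k_gold = (0.43/0.074)^(1/0.57) ≈ 21.9162.
y_gold = 21.9162^0.43 ≈ 3.7716, c_gold = y_gold − 0.074·k_gold ≈ 2.1498.
Gain: Δc = 2.1498 − 1.9853 ≈ 0.1646.

Δc ≈ 0.165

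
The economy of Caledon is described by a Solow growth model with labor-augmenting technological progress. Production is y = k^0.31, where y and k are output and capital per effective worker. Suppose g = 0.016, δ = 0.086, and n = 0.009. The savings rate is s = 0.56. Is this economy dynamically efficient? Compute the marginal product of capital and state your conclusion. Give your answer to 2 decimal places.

dynamically inefficient; MPK ≈ 0.06

Capital per effective worker breaks even when investment replaces (n + g + δ)·k; here n + g + δ = 0.111.
Steady-state k*: s·k^0.31 = 0.111·k gives k* = (0.56/0.111)^(1/0.69) ≈ 10.4387.
MPK = 0.31·10.4387^(-0.69) ≈ 0.0614.
MPK < n+g+δ = 0.111, so the economy is dynamically inefficient (over-saving).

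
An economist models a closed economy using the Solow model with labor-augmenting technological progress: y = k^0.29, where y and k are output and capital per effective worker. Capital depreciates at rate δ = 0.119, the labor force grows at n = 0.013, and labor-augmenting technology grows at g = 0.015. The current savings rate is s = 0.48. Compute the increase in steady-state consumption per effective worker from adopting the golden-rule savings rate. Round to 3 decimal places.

Δc ≈ 0.094

Capital per effective worker breaks even when investment replaces (n + g + δ)·k; here n + g + δ = 0.147.
Current steady state (s = 0.48): k* = (0.48/0.147)^(1/0.71) ≈ 5.2946, y* = 5.2946^0.29 ≈ 1.6215, c* = (1−0.48)·1.6215 ≈ 0.8432.
Golden rule sets MPK = n+g+δ: 0.29·k^(0.29−1) = 0.147, so k_gold = (0.29/0.147)^(1/0.71) ≈ 2.6038.
y_gold = 2.6038^0.29 ≈ 1.3199, c_gold = y_gold − 0.147·k_gold ≈ 0.9371.
Gain: Δc = 0.9371 − 0.8432 ≈ 0.0939.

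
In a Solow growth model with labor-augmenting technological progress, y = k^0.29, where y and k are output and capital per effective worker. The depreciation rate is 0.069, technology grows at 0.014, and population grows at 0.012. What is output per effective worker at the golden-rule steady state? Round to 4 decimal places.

n + g + δ = 0.012 + 0.014 + 0.069 = 0.095.
At the golden rule the marginal product of capital equals n+g+δ: 0.29·k^(0.29−1) = 0.095. Solving, k_gold = (0.29/0.095)^(1/0.71) ≈ 4.8155.
Output: y_gold = k_gold^0.29 = 4.8155^0.29 ≈ 1.5775.

y_gold ≈ 1.5775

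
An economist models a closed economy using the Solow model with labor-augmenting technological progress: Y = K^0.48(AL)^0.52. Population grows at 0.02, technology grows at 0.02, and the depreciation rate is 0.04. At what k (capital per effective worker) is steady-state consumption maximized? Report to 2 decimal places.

Capital per effective worker breaks even when investment replaces (n + g + δ)·k; here n + g + δ = 0.08.
Setting f'(k) = n+g+δ gives 0.48·k^(0.48−1) = 0.08, hence k_gold = (0.48/0.08)^(1/0.52) ≈ 31.3650.

k_gold ≈ 31.36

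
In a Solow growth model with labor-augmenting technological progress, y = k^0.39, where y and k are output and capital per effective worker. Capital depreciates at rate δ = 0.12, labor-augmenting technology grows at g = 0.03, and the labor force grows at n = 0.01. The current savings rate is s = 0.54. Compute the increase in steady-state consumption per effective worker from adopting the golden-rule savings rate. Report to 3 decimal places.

Capital per effective worker breaks even when investment replaces (n + g + δ)·k; here n + g + δ = 0.16.
Current steady state (s = 0.54): k* = (0.54/0.16)^(1/0.61) ≈ 7.3455, y* = 7.3455^0.39 ≈ 2.1765, c* = (1−0.54)·2.1765 ≈ 1.0012.
Maximizing c = f(k) − (n+g+δ)·k gives f'(k) = n+g+δ, i.e. 0.39·k^(0.39−1) = 0.16, so k_gold = (0.39/0.16)^(1/0.61) ≈ 4.3086.
y_gold = 4.3086^0.39 ≈ 1.7676, c_gold = y_gold − 0.16·k_gold ≈ 1.0783.
Gain: Δc = 1.0783 − 1.0012 ≈ 0.0771.

Δc ≈ 0.077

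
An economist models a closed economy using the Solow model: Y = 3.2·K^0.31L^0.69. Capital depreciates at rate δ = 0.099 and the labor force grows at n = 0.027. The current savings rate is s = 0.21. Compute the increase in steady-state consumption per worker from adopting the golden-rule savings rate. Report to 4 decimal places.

The effective depreciation rate is n + δ = 0.027 + 0.099 = 0.126.
Current steady state (s = 0.21): k* = (0.21·3.2/0.126)^(1/0.69) ≈ 11.3141, y* = 3.2·11.3141^0.31 ≈ 6.7885, c* = (1−0.21)·6.7885 ≈ 5.3629.
Setting f'(k) = n+δ gives 0.31·3.2·k^(0.31−1) = 0.126, hence k_gold = (0.31·3.2/0.126)^(1/0.69) ≈ 19.8955.
y_gold = 3.2·19.8955^0.31 ≈ 8.0866, c_gold = y_gold − 0.126·k_gold ≈ 5.5797.
Gain: Δc = 5.5797 − 5.3629 ≈ 0.2168.

Δc ≈ 0.2168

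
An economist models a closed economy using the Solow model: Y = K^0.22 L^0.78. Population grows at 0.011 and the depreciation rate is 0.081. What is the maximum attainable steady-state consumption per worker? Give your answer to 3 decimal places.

c_gold ≈ 0.997

Break-even investment rate: n + δ = 0.011 + 0.081 = 0.092.
Golden rule sets MPK = n+δ: 0.22·k^(0.22−1) = 0.092, so k_gold = (0.22/0.092)^(1/0.78) ≈ 3.0579.
y_gold = 3.0579^0.22 ≈ 1.2788.
c_gold = y_gold − (n+δ)·k_gold = 1.2788 − 0.092·3.0579 ≈ 0.9974.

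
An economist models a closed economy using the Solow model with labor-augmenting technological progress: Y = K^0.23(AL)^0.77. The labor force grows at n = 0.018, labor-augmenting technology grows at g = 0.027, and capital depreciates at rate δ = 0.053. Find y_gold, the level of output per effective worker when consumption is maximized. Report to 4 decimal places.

The effective depreciation rate is n + g + δ = 0.018 + 0.027 + 0.053 = 0.098.
At the golden rule the marginal product of capital equals n+g+δ: 0.23·k^(0.23−1) = 0.098. Solving, k_gold = (0.23/0.098)^(1/0.77) ≈ 3.0281.
Output: y_gold = k_gold^0.23 = 3.0281^0.23 ≈ 1.2902.

y_gold ≈ 1.2902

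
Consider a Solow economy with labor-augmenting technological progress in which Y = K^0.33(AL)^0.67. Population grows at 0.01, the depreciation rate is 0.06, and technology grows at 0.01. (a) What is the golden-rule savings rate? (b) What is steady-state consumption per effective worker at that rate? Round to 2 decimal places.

(a) s_gold = 0.33; (b) c_gold ≈ 1.35

The effective depreciation rate is n + g + δ = 0.01 + 0.01 + 0.06 = 0.08.
For Cobb-Douglas, s_gold equals capital's share: s_gold = 0.33.
Golden rule sets MPK = n+g+δ: 0.33·k^(0.33−1) = 0.08, so k_gold = (0.33/0.08)^(1/0.67) ≈ 8.2898.
y_gold = 8.2898^0.33 ≈ 2.0096; c_gold = (1−0.33)·y_gold ≈ 1.3465.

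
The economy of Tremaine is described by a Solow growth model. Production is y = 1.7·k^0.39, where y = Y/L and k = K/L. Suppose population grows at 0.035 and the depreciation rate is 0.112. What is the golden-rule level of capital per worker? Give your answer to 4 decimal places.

k_gold ≈ 11.8155

n + δ = 0.035 + 0.112 = 0.147.
Setting f'(k) = n+δ gives 0.39·1.7·k^(0.39−1) = 0.147, hence k_gold = (0.39·1.7/0.147)^(1/0.61) ≈ 11.8155.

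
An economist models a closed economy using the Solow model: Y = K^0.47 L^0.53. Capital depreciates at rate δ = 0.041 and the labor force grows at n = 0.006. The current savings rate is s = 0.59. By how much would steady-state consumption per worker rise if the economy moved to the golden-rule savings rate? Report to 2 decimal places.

Capital per worker breaks even when investment replaces (n + δ)·k; here n + δ = 0.047.
Current steady state (s = 0.59): k* = (0.59/0.047)^(1/0.53) ≈ 118.3371, y* = 118.3371^0.47 ≈ 9.4269, c* = (1−0.59)·9.4269 ≈ 3.8650.
At the golden rule the marginal product of capital equals n+δ: 0.47·k^(0.47−1) = 0.047. Solving, k_gold = (0.47/0.047)^(1/0.53) ≈ 77.0535.
y_gold = 77.0535^0.47 ≈ 7.7054, c_gold = y_gold − 0.047·k_gold ≈ 4.0838.
Gain: Δc = 4.0838 − 3.8650 ≈ 0.2188.

Δc ≈ 0.22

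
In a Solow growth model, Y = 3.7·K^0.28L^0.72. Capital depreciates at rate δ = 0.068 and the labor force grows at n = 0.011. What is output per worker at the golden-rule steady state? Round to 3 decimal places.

y_gold ≈ 10.066

Break-even investment rate: n + δ = 0.011 + 0.068 = 0.079.
Setting f'(k) = n+δ gives 0.28·3.7·k^(0.28−1) = 0.079, hence k_gold = (0.28·3.7/0.079)^(1/0.72) ≈ 35.6785.
Output: y_gold = 3.7·k_gold^0.28 = 3.7·35.6785^0.28 ≈ 10.0664.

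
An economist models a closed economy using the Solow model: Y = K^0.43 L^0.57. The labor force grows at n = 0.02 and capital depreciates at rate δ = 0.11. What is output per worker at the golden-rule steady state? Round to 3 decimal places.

Capital per worker breaks even when investment replaces (n + δ)·k; here n + δ = 0.13.
Golden rule sets MPK = n+δ: 0.43·k^(0.43−1) = 0.13, so k_gold = (0.43/0.13)^(1/0.57) ≈ 8.1554.
Output: y_gold = k_gold^0.43 = 8.1554^0.43 ≈ 2.4656.

y_gold ≈ 2.466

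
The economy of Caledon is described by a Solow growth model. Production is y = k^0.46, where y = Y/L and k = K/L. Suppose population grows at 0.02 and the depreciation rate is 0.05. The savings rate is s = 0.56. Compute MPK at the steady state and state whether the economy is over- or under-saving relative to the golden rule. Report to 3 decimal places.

The effective depreciation rate is n + δ = 0.02 + 0.05 = 0.07.
Steady-state k*: s·k^0.46 = 0.07·k gives k* = (0.56/0.07)^(1/0.54) ≈ 47.0315.
MPK = 0.46·47.0315^(-0.54) ≈ 0.0575.
MPK < n+δ = 0.07, so the economy is dynamically inefficient (over-saving).

over-saving; MPK ≈ 0.058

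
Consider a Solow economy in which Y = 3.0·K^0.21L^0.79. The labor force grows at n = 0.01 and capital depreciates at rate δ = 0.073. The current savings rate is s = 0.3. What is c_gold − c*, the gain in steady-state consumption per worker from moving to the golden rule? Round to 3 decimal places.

Δc ≈ 0.105

n + δ = 0.01 + 0.073 = 0.083.
Current steady state (s = 0.3): k* = (0.3·3.0/0.083)^(1/0.79) ≈ 20.4331, y* = 3.0·20.4331^0.21 ≈ 5.6532, c* = (1−0.3)·5.6532 ≈ 3.9572.
Golden rule sets MPK = n+δ: 0.21·3.0·k^(0.21−1) = 0.083, so k_gold = (0.21·3.0/0.083)^(1/0.79) ≈ 13.0094.
y_gold = 3.0·13.0094^0.21 ≈ 5.1418, c_gold = y_gold − 0.083·k_gold ≈ 4.0620.
Gain: Δc = 4.0620 − 3.9572 ≈ 0.1048.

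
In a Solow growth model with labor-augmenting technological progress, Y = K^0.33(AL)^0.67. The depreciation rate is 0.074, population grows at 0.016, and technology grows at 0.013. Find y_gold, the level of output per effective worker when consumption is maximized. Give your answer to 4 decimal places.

The effective depreciation rate is n + g + δ = 0.016 + 0.013 + 0.074 = 0.103.
At the golden rule the marginal product of capital equals n+g+δ: 0.33·k^(0.33−1) = 0.103. Solving, k_gold = (0.33/0.103)^(1/0.67) ≈ 5.6851.
Output: y_gold = k_gold^0.33 = 5.6851^0.33 ≈ 1.7745.

y_gold ≈ 1.7745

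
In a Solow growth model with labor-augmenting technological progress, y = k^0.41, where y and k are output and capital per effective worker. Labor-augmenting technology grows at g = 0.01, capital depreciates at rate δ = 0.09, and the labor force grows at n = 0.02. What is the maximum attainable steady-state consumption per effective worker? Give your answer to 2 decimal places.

c_gold ≈ 1.39

The effective depreciation rate is n + g + δ = 0.02 + 0.01 + 0.09 = 0.12.
At the golden rule the marginal product of capital equals n+g+δ: 0.41·k^(0.41−1) = 0.12. Solving, k_gold = (0.41/0.12)^(1/0.59) ≈ 8.0244.
y_gold = 8.0244^0.41 ≈ 2.3486.
c_gold = y_gold − (n+g+δ)·k_gold = 2.3486 − 0.12·8.0244 ≈ 1.3857.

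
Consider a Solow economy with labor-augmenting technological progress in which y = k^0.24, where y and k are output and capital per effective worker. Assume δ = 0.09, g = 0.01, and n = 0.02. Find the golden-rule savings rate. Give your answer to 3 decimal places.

The effective depreciation rate is n + g + δ = 0.02 + 0.01 + 0.09 = 0.12.
At the golden rule MPK = n+g+δ, and in any Cobb-Douglas steady state s = (n+g+δ)·k/y = MPK·k/y = capital's share 0.24.

s_gold = 0.240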